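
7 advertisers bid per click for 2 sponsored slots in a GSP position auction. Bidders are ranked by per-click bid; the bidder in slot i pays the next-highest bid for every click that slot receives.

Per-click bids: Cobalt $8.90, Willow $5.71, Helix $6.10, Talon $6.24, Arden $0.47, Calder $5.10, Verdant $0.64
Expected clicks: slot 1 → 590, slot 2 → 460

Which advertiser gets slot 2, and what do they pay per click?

Talon; $6.10 per click

Per-click bids in order: $8.90 (Cobalt) > $6.24 (Talon) > $6.10 (Helix) > …
Slot 2 goes to the second-ranked bidder, Talon, who pays the next bid down: $6.10/click.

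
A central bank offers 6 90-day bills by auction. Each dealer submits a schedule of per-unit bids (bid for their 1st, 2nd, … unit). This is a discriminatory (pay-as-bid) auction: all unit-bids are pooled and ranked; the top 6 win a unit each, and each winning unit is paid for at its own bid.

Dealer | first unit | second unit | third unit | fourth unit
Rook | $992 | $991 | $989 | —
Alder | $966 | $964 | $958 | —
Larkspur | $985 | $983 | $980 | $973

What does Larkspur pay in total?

All unit-bids, highest first — top 6: 992 (Rook-1), 991 (Rook-2), 989 (Rook-3), 985 (Larkspur-1), 983 (Larkspur-2), 980 (Larkspur-3)
Next rejected bid: $973 (not a price — pay-as-bid).
Larkspur's winning unit-bids: 985 + 983 + 980 = $2,948.

Larkspur pays $2,948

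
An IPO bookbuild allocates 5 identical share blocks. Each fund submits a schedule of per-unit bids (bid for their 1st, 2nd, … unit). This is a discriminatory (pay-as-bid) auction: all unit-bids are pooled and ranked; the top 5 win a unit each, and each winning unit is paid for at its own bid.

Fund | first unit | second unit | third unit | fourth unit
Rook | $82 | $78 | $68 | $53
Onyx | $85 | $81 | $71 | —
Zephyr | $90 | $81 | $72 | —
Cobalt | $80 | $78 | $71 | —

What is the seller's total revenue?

Total revenue: $419

Pooled unit-bids ranked (top 5): 90 (Zephyr-1), 85 (Onyx-1), 82 (Rook-1), 81 (Onyx-2), 81 (Zephyr-2)
Next rejected bid: $80 (not a price — pay-as-bid).
Each winning unit pays its own bid.
Revenue = 90 + 85 + 82 + 81 + 81 = $419.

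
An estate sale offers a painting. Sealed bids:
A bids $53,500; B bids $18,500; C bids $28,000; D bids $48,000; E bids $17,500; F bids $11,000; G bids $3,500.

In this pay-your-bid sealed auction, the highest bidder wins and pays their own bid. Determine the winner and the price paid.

Bids ranked: 53,500 (A) > 48,000 (D) > 28,000 (C) > 18,500 (B) > 17,500 (E) > 11,000 (F) > …
A is highest → pays own bid, $53,500.

A pays $53,500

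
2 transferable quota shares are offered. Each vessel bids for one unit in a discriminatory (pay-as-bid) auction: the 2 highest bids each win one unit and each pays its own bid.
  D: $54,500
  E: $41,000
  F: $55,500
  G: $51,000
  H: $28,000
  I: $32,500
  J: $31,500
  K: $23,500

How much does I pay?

I pays $0

Bids ranked high→low: 55,500 (F), 54,500 (D), 51,000 (G), 41,000 (E), …
Top 2: F, D.
I does not win → $0.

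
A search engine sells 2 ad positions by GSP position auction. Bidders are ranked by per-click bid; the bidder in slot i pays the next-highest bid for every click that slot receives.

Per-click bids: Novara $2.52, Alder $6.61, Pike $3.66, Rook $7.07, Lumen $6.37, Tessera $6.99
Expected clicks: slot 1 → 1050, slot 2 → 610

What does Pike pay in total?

Pike pays $0.00

Ranked by bid: $7.07 (Rook) > $6.99 (Tessera) > $6.61 (Alder) > …
Pike ranks below slot 2 → no slot, pays nothing.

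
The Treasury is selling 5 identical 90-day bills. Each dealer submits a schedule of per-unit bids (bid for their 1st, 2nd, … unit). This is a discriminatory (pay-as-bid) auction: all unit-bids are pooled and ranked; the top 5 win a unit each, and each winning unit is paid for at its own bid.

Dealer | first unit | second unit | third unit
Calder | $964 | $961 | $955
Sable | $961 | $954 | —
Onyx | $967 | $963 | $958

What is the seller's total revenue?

All unit-bids, highest first — top 5: 967 (Onyx-1), 964 (Calder-1), 963 (Onyx-2), 961 (Calder-2), 961 (Sable-1)
Next rejected bid: $958 (not a price — pay-as-bid).
Each winning unit pays its own bid.
Revenue = 967 + 964 + 963 + 961 + 961 = $4,816.

Total revenue: $4,816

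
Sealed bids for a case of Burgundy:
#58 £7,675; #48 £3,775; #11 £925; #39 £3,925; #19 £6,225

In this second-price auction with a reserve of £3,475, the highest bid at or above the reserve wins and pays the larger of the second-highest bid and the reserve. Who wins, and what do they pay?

#58 pays £6,225

Bids ranked: 7,675 (#58) > 6,225 (#19) > 3,925 (#39) > 3,775 (#48) > 925 (#11)
#58 has the top bid at or above the reserve (£7,675).
Second-highest bid £6,225 exceeds the reserve £3,475 → payment £6,225.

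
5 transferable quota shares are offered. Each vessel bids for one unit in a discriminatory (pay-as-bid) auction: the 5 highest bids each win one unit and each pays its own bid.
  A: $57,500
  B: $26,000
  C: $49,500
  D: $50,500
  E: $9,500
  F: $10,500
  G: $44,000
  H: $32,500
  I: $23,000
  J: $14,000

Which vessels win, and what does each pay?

A $57,500, D $50,500, C $49,500, G $44,000, H $32,500

Sorting: 57,500 (A), 50,500 (D), 49,500 (C), 44,000 (G), 32,500 (H), 26,000 (B), 23,000 (I), …
The 5 highest are A, D, C, G, H.
Each winner pays its own bid: A $57,500, D $50,500, C $49,500, G $44,000, H $32,500.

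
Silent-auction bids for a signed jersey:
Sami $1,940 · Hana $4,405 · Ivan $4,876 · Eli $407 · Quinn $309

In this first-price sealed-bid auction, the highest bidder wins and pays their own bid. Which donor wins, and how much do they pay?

Ivan pays $4,876

First-price sealed-bid auction: the highest bidder wins and pays their own bid.
Bids ranked: 4,876 (Ivan) > 4,405 (Hana) > 1,940 (Sami) > 407 (Eli) > 309 (Quinn)
Ivan has the highest bid and pays exactly that: $4,876.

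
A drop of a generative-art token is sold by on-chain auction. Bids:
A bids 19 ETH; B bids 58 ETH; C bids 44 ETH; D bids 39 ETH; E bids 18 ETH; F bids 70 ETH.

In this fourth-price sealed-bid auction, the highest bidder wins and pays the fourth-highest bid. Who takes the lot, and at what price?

F pays 39 ETH

Bids ranked: 70 (F) > 58 (B) > 44 (C) > 39 (D) > 19 (A) > 18 (E)
F wins; payment is bid #4 in the ranking = 39 ETH.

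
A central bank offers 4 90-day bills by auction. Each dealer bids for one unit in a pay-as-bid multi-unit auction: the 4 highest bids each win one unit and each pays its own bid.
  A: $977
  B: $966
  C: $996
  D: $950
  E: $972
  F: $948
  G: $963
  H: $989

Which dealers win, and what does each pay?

C $996, H $989, A $977, E $972

Ordering the bids: 996 (C), 989 (H), 977 (A), 972 (E), 966 (B), 963 (G), …
The 4 highest are C, H, A, E.
Each winner pays its own bid: C $996, H $989, A $977, E $972.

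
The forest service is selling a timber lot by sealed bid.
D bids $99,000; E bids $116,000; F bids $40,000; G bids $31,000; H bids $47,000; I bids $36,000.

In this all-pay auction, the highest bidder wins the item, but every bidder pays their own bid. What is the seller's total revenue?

Total revenue: $369,000

All-pay auction: the highest bidder wins the item, but every bidder pays their own bid.
Sorting bids: 116,000 (E) > 99,000 (D) > 47,000 (H) > 40,000 (F) > 36,000 (I) > 31,000 (G)
E wins with the top bid; all bids are sunk regardless.
Every bidder forfeits their bid regardless of winning.
Revenue = 99,000 + 116,000 + 40,000 + 31,000 + 47,000 + 36,000 = $369,000.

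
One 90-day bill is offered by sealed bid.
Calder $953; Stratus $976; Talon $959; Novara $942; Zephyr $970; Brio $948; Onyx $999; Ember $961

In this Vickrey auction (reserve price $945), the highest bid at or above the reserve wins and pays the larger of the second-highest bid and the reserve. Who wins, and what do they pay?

Sorting bids: 999 (Onyx) > 976 (Stratus) > 970 (Zephyr) > 961 (Ember) > 959 (Talon) > 953 (Calder) > …
Onyx has the top bid at or above the reserve ($999).
Second-highest bid $976 exceeds the reserve $945 → payment $976.

Onyx pays $976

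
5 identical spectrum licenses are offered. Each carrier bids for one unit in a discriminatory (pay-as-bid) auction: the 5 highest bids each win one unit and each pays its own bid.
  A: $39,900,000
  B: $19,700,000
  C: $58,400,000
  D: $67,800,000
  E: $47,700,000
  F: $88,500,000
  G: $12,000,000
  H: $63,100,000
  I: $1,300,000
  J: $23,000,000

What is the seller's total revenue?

Sorting: 88,500,000 (F), 67,800,000 (D), 63,100,000 (H), 58,400,000 (C), 47,700,000 (E), 39,900,000 (A), 23,000,000 (J), …
The 5 highest are F, D, H, C, E.
Total revenue = 88,500,000 + 67,800,000 + 63,100,000 + 58,400,000 + 47,700,000 = $325,500,000.

Total revenue: $325,500,000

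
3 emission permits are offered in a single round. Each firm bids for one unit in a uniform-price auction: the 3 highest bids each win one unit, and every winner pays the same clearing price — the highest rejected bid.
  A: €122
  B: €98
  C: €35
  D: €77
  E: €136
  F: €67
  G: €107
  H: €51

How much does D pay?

D pays €0

Ordering the bids: 136 (E), 122 (A), 107 (G), 98 (B), 77 (D), …
Top 3: E, A, G.
Clearing price = highest rejected bid = €98.
D does not win → pays €0.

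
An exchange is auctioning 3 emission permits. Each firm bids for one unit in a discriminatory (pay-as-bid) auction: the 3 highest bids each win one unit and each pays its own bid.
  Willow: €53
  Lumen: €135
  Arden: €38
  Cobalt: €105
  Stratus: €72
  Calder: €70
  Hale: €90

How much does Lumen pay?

Lumen pays €135

Bids ranked high→low: 135 (Lumen), 105 (Cobalt), 90 (Hale), 72 (Stratus), 70 (Calder), …
The 3 highest are Lumen, Cobalt, Hale.
Lumen wins → own bid €135.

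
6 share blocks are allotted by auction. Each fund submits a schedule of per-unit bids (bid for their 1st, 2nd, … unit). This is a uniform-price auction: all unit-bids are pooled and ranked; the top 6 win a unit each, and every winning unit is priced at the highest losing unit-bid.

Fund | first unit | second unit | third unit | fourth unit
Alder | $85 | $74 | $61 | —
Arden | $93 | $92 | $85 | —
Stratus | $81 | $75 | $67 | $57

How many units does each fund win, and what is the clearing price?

Pooled unit-bids ranked (top 6): 93 (Arden-1), 92 (Arden-2), 85 (Alder-1), 85 (Arden-3), 81 (Stratus-1), 75 (Stratus-2)
First bid not allocated: $74.
Allocation: Alder 1, Arden 3, Stratus 2.

Alder 1, Arden 3, Stratus 2; clearing price $74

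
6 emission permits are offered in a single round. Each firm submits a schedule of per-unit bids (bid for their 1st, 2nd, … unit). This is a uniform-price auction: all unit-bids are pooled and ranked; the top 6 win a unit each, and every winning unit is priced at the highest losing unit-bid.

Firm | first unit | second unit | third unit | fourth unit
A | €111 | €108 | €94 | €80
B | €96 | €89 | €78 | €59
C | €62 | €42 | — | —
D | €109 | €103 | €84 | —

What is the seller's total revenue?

Total revenue: €534

Merging the schedules and taking the best 6: 111 (A-1), 109 (D-1), 108 (A-2), 103 (D-2), 96 (B-1), 94 (A-3)
The (k+1)-th unit-bid is €89.
Allocation: A 3, B 1, D 2. Every unit priced at €89.
Revenue = 6 × 89 = €534.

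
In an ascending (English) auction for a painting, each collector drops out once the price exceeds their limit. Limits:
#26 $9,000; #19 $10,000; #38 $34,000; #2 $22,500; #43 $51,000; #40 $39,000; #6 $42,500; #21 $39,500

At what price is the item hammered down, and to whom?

#43 wins at $42,500

Limits in order: 51,000 (#43) > 42,500 (#6) > 39,500 (#21) > 39,000 (#40) > 34,000 (#38) > 22,500 (#2) > …
Once the price passes $42,500, only #43 is left; the hammer falls at #6's limit of $42,500.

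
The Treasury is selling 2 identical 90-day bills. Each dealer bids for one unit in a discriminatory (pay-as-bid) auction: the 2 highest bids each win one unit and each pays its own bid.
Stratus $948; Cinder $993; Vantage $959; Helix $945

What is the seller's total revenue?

Bids ranked high→low: 993 (Cinder), 959 (Vantage), 948 (Stratus), 945 (Helix)
The 2 highest are Cinder, Vantage.
Total revenue = 993 + 959 = $1,952.

Total revenue: $1,952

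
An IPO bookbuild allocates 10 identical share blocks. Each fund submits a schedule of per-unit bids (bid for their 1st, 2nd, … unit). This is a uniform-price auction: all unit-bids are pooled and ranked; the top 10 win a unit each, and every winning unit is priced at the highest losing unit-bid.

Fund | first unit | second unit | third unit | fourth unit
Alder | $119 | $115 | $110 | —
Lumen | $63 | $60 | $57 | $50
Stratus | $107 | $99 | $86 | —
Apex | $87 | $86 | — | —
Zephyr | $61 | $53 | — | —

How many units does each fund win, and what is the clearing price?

Alder 3, Apex 2, Lumen 1, Stratus 3, Zephyr 1; clearing price $60

Merging the schedules and taking the best 10: 119 (Alder-1), 115 (Alder-2), 110 (Alder-3), 107 (Stratus-1), 99 (Stratus-2), 87 (Apex-1), 86 (Stratus-3), 86 (Apex-2), 63 (Lumen-1), 61 (Zephyr-1)
First bid not allocated: $60.
Allocation: Alder 3, Apex 2, Lumen 1, Stratus 3, Zephyr 1.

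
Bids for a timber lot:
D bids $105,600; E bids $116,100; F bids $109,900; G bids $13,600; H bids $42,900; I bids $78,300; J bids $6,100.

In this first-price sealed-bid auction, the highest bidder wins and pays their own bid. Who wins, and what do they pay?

Bids in order: 116,100 (E) > 109,900 (F) > 105,600 (D) > 78,300 (I) > 42,900 (H) > 13,600 (G) > …
E has the highest bid and pays exactly that: $116,100.

E pays $116,100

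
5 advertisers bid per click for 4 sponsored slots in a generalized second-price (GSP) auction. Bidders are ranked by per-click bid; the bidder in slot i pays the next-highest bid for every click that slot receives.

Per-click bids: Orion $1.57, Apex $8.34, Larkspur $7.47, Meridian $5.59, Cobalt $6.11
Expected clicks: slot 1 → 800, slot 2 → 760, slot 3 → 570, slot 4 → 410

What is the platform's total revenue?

Total revenue: $14449.60

Sorting advertisers: $8.34 (Apex) > $7.47 (Larkspur) > $6.11 (Cobalt) > $5.59 (Meridian) > $1.57 (Orion)
Slot 1: Apex pays $7.47 × 800 = $5976.00
Slot 2: Larkspur pays $6.11 × 760 = $4643.60
Slot 3: Cobalt pays $5.59 × 570 = $3186.30
Slot 4: Meridian pays $1.57 × 410 = $643.70
Total = $14449.60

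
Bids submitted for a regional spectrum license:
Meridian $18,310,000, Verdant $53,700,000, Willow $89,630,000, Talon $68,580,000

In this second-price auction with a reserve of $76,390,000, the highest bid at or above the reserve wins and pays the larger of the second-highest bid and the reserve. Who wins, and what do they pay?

Sorting bids: 89,630,000 (Willow) > 68,580,000 (Talon) > 53,700,000 (Verdant) > 18,310,000 (Meridian)
Highest eligible bid: Willow at $89,630,000.
max(second-highest $68,580,000, reserve $76,390,000) = $76,390,000.

Willow pays $76,390,000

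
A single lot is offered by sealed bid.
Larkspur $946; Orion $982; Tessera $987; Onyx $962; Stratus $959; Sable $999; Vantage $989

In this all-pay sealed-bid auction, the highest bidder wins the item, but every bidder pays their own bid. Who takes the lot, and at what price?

Bids in order: 999 (Sable) > 989 (Vantage) > 987 (Tessera) > 982 (Orion) > 962 (Onyx) > 959 (Stratus) > …
Sable is highest and takes the item; every bidder forfeits their bid.

Sable pays $999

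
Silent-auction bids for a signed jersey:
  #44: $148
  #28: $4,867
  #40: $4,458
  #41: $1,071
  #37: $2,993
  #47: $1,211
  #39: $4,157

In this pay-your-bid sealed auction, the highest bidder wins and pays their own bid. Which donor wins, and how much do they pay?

Bids ranked: 4,867 (#28) > 4,458 (#40) > 4,157 (#39) > 2,993 (#37) > 1,211 (#47) > 1,071 (#41) > …
#28 is highest → pays own bid, $4,867.

#28 pays $4,867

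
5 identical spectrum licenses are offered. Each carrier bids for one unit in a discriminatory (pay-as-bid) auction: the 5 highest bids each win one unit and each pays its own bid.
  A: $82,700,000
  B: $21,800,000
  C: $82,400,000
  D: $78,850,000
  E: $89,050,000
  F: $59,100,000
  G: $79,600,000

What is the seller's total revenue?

Total revenue: $412,600,000

Ordering the bids: 89,050,000 (E), 82,700,000 (A), 82,400,000 (C), 79,600,000 (G), 78,850,000 (D), 59,100,000 (F), 21,800,000 (B)
The 5 highest are E, A, C, G, D.
Total revenue = 89,050,000 + 82,700,000 + 82,400,000 + 79,600,000 + 78,850,000 = $412,600,000.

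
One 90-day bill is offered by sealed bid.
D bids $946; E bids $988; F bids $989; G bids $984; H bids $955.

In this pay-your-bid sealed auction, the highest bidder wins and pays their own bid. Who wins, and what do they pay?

F pays $989

Bids in order: 989 (F) > 988 (E) > 984 (G) > 955 (H) > 946 (D)
F is highest → pays own bid, $989.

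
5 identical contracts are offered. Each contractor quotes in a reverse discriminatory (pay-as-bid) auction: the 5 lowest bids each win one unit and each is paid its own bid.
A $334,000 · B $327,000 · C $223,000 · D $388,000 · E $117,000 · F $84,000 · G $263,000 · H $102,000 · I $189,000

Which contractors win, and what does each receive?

F $84,000, H $102,000, E $117,000, I $189,000, C $223,000

Bids ranked low→high: 84,000 (F), 102,000 (H), 117,000 (E), 189,000 (I), 223,000 (C), 263,000 (G), 327,000 (B), …
The 5 lowest are F, H, E, I, C.
Each winner is paid its own bid: F $84,000, H $102,000, E $117,000, I $189,000, C $223,000.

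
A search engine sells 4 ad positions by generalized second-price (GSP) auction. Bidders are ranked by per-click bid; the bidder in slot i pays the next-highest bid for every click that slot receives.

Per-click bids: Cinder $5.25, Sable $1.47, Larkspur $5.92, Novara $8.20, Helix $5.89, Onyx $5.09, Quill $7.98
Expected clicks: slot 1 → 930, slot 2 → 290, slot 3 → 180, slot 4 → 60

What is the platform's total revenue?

Ranked by bid: $8.20 (Novara) > $7.98 (Quill) > $5.92 (Larkspur) > $5.89 (Helix) > $5.25 (Cinder) > …
Slot 1: Novara pays $7.98 × 930 = $7421.40
Slot 2: Quill pays $5.92 × 290 = $1716.80
Slot 3: Larkspur pays $5.89 × 180 = $1060.20
Slot 4: Helix pays $5.25 × 60 = $315.00
Total = $10513.40

Total revenue: $10513.40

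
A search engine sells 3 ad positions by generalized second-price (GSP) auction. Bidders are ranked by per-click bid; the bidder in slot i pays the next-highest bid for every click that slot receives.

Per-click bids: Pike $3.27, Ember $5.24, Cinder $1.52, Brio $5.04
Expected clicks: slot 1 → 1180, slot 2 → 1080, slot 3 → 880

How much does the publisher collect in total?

Total revenue: $10816.40

Per-click bids in order: $5.24 (Ember) > $5.04 (Brio) > $3.27 (Pike) > $1.52 (Cinder)
Slot 1: Ember pays $5.04 × 1180 = $5947.20
Slot 2: Brio pays $3.27 × 1080 = $3531.60
Slot 3: Pike pays $1.52 × 880 = $1337.60
Total = $10816.40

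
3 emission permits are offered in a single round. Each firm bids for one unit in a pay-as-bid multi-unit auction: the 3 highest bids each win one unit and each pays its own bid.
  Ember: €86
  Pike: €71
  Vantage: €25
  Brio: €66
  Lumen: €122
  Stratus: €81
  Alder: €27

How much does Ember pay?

Sorting: 122 (Lumen), 86 (Ember), 81 (Stratus), 71 (Pike), 66 (Brio), …
Top 3: Lumen, Ember, Stratus.
Ember wins → own bid €86.

Ember pays €86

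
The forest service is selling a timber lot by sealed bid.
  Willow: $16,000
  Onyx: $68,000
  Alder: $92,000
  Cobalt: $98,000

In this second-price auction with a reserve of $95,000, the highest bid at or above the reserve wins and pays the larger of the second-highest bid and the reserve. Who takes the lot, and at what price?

Sorting bids: 98,000 (Cobalt) > 92,000 (Alder) > 68,000 (Onyx) > 16,000 (Willow)
Cobalt has the top bid at or above the reserve ($98,000).
Second-highest bid $92,000 is below the reserve $95,000, so the reserve binds → payment $95,000.

Cobalt pays $95,000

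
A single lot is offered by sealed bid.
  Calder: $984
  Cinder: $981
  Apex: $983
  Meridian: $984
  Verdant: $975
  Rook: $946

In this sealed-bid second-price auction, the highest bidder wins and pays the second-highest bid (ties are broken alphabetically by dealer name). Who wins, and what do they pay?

Calder pays $984

Rule: the highest bidder wins and pays the second-highest bid.
Sorting bids: 984 (Calder) > 984 (Meridian) > 983 (Apex) > 981 (Cinder) > 975 (Verdant) > 946 (Rook)
Tie at $984 → Calder wins by tie-break.
Calder wins with the highest bid; price is set by the runner-up at $984.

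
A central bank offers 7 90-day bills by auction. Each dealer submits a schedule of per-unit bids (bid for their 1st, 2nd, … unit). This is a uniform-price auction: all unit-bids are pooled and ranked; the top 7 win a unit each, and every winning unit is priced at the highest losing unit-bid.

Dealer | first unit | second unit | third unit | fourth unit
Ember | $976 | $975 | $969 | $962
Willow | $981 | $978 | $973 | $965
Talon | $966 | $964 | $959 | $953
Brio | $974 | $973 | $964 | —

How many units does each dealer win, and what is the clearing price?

Merging the schedules and taking the best 7: 981 (Willow-1), 978 (Willow-2), 976 (Ember-1), 975 (Ember-2), 974 (Brio-1), 973 (Willow-3), 973 (Brio-2)
First bid not allocated: $969.
Allocation: Brio 2, Ember 2, Willow 3.

Brio 2, Ember 2, Willow 3; clearing price $969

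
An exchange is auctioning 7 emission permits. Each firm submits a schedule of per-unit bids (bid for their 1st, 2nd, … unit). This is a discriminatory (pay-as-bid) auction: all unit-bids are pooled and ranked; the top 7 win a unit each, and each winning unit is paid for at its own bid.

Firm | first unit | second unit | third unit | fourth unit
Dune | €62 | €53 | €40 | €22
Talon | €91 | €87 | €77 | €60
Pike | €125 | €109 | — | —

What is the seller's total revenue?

Total revenue: €611

Pooled unit-bids ranked (top 7): 125 (Pike-1), 109 (Pike-2), 91 (Talon-1), 87 (Talon-2), 77 (Talon-3), 62 (Dune-1), 60 (Talon-4)
Next rejected bid: €53 (not a price — pay-as-bid).
Each winning unit pays its own bid.
Revenue = 125 + 109 + 91 + 87 + 77 + 62 + 60 = €611.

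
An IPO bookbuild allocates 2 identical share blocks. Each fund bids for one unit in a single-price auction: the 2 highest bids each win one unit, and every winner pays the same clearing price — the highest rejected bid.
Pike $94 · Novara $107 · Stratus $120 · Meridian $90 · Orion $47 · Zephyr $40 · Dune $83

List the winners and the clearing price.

Sorting: 120 (Stratus), 107 (Novara), 94 (Pike), 90 (Meridian), …
The 2 highest are Stratus, Novara.
Highest unsuccessful bid: $94 → clearing price.

Stratus, Novara; each pays $94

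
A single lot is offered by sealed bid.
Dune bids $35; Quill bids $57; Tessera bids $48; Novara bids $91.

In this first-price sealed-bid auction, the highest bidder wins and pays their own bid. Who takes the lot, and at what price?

Novara pays $91

First-price sealed-bid auction: the highest bidder wins and pays their own bid.
Bids ranked: 91 (Novara) > 57 (Quill) > 48 (Tessera) > 35 (Dune)
Novara is highest → pays own bid, $91.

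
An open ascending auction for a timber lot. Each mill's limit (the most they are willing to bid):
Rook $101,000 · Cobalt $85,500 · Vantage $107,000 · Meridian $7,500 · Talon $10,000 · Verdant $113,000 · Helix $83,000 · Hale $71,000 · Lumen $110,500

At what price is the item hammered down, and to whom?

Verdant wins at $110,500

Limits ranked: 113,000 (Verdant) > 110,500 (Lumen) > 107,000 (Vantage) > 101,000 (Rook) > 85,500 (Cobalt) > 83,000 (Helix) > …
Lumen is the last rival to drop out, at $110,500; Verdant remains and wins at that price.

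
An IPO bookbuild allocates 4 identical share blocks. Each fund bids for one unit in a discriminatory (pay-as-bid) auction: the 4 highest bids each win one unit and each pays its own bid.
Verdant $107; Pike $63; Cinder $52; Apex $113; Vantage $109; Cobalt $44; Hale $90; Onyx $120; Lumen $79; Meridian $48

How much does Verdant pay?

Sorting: 120 (Onyx), 113 (Apex), 109 (Vantage), 107 (Verdant), 90 (Hale), 79 (Lumen), …
Top 4: Onyx, Apex, Vantage, Verdant.
Verdant wins → own bid $107.

Verdant pays $107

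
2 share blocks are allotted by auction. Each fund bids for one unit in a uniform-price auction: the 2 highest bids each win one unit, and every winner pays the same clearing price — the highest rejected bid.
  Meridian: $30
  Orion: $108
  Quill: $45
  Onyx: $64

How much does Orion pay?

Orion pays $45

Bids ranked high→low: 108 (Orion), 64 (Onyx), 45 (Quill), 30 (Meridian)
Winners (2 units): Orion, Onyx.
Highest unsuccessful bid: $45 → clearing price.
Orion wins → pays $45.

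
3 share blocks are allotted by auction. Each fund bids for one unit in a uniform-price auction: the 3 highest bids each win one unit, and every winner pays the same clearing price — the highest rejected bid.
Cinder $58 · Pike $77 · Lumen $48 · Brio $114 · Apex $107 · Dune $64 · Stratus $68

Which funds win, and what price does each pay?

Brio, Apex, Pike; each pays $68

Bids ranked high→low: 114 (Brio), 107 (Apex), 77 (Pike), 68 (Stratus), 64 (Dune), …
Top 3: Brio, Apex, Pike.
First losing bid is Stratus's $68, which sets the uniform price.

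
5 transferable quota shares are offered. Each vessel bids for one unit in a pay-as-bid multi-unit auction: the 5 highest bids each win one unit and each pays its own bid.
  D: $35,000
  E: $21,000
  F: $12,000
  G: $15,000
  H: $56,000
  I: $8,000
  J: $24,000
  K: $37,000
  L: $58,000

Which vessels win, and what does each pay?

Bids ranked high→low: 58,000 (L), 56,000 (H), 37,000 (K), 35,000 (D), 24,000 (J), 21,000 (E), 15,000 (G), …
Winners (5 units): L, H, K, D, J.
Each winner pays its own bid: L $58,000, H $56,000, K $37,000, D $35,000, J $24,000.

L $58,000, H $56,000, K $37,000, D $35,000, J $24,000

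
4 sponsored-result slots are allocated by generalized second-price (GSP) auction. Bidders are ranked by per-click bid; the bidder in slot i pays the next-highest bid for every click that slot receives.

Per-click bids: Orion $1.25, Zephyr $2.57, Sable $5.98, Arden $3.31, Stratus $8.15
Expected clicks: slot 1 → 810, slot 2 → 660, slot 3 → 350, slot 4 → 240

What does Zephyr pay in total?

Sorting advertisers: $8.15 (Stratus) > $5.98 (Sable) > $3.31 (Arden) > $2.57 (Zephyr) > $1.25 (Orion)
Zephyr holds slot 4 → pays next bid $1.25 × 240 clicks = $300.00.

Zephyr pays $300.00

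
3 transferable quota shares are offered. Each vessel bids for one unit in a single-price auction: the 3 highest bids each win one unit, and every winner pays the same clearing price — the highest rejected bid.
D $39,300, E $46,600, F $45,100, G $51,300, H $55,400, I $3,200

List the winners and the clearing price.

H, G, E; each pays $45,100

Bids ranked high→low: 55,400 (H), 51,300 (G), 46,600 (E), 45,100 (F), 39,300 (D), …
Winners (3 units): H, G, E.
Highest unsuccessful bid: $45,100 → clearing price.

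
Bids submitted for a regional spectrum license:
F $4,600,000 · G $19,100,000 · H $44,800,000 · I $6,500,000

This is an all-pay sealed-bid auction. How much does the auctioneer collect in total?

Sorting bids: 44,800,000 (H) > 19,100,000 (G) > 6,500,000 (I) > 4,600,000 (F)
Every bidder forfeits their bid regardless of winning.
Revenue = 4,600,000 + 19,100,000 + 44,800,000 + 6,500,000 = $75,000,000.

Total revenue: $75,000,000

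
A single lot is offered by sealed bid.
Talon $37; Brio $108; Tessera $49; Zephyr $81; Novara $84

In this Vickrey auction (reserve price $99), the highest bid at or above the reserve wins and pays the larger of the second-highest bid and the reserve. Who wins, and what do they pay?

Brio pays $99

Sorting bids: 108 (Brio) > 84 (Novara) > 81 (Zephyr) > 49 (Tessera) > 37 (Talon)
Highest eligible bid: Brio at $108.
Second-highest bid $84 is below the reserve $99, so the reserve binds → payment $99.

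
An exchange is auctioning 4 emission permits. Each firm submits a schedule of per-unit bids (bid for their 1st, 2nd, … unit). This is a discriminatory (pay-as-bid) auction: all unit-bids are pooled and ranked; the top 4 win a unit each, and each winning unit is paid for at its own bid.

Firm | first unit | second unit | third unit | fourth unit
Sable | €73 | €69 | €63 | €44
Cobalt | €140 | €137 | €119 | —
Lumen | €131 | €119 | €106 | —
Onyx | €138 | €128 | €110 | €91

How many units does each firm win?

Cobalt 2, Lumen 1, Onyx 1

All unit-bids, highest first — top 4: 140 (Cobalt-1), 138 (Onyx-1), 137 (Cobalt-2), 131 (Lumen-1)
Next rejected bid: €128 (not a price — pay-as-bid).
Allocation: Cobalt 2, Lumen 1, Onyx 1.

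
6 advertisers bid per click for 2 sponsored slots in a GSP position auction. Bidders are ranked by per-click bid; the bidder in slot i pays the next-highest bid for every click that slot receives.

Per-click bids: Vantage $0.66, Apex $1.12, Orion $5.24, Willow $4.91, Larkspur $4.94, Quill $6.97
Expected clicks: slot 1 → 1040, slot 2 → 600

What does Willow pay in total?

Sorting advertisers: $6.97 (Quill) > $5.24 (Orion) > $4.94 (Larkspur) > …
Willow ranks below slot 2 → no slot, pays nothing.

Willow pays $0.00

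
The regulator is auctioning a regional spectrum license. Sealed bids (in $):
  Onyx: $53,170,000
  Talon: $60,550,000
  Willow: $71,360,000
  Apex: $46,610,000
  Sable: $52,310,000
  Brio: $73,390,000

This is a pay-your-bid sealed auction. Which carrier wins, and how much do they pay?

Pay-your-bid sealed auction: the highest bidder wins and pays their own bid.
Bids ranked: 73,390,000 (Brio) > 71,360,000 (Willow) > 60,550,000 (Talon) > 53,170,000 (Onyx) > 52,310,000 (Sable) > 46,610,000 (Apex)
Brio is highest → pays own bid, $73,390,000.

Brio pays $73,390,000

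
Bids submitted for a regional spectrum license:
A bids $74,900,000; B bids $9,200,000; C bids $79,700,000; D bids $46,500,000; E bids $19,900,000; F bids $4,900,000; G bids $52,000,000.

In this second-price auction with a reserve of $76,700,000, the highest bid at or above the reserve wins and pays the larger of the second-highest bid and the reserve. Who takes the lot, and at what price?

Sorting bids: 79,700,000 (C) > 74,900,000 (A) > 52,000,000 (G) > 46,500,000 (D) > 19,900,000 (E) > 9,200,000 (B) > …
Highest eligible bid: C at $79,700,000.
max(second-highest $74,900,000, reserve $76,700,000) = $76,700,000.

C pays $76,700,000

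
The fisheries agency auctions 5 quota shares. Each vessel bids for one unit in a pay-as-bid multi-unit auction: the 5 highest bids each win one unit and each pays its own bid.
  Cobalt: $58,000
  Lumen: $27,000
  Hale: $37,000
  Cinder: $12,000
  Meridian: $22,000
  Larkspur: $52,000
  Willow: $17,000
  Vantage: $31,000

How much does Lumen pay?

Lumen pays $27,000

Bids ranked high→low: 58,000 (Cobalt), 52,000 (Larkspur), 37,000 (Hale), 31,000 (Vantage), 27,000 (Lumen), 22,000 (Meridian), 17,000 (Willow), …
Top 5: Cobalt, Larkspur, Hale, Vantage, Lumen.
Lumen wins → own bid $27,000.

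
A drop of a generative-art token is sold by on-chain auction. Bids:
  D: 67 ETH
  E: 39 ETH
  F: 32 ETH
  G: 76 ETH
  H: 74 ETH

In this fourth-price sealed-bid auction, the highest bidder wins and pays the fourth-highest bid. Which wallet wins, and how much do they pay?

Fourth-price sealed-bid auction: the highest bidder wins and pays the fourth-highest bid.
Sorting bids: 76 (G) > 74 (H) > 67 (D) > 39 (E) > 32 (F)
G is highest; pays the fourth-highest bid, 39 ETH.

G pays 39 ETH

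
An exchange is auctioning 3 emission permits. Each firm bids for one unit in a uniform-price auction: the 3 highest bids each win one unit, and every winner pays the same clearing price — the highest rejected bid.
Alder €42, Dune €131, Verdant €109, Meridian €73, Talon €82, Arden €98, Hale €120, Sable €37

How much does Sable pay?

Ordering the bids: 131 (Dune), 120 (Hale), 109 (Verdant), 98 (Arden), 82 (Talon), …
Winners (3 units): Dune, Hale, Verdant.
First losing bid is Arden's €98, which sets the uniform price.
Sable does not win → pays €0.

Sable pays €0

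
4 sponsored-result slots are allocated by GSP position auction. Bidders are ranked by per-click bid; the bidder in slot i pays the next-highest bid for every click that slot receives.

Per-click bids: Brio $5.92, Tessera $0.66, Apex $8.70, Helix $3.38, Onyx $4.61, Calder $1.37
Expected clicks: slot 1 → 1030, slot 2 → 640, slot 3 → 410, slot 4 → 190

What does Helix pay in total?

Ranked by bid: $8.70 (Apex) > $5.92 (Brio) > $4.61 (Onyx) > $3.38 (Helix) > $1.37 (Calder) > …
Helix holds slot 4 → pays next bid $1.37 × 190 clicks = $260.30.

Helix pays $260.30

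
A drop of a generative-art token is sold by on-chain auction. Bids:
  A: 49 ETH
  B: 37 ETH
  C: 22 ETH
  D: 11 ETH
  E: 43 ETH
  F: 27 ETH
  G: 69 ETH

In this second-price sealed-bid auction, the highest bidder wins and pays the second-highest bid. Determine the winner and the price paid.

Bids ranked: 69 (G) > 49 (A) > 43 (E) > 37 (B) > 27 (F) > 22 (C) > …
Second-price: G pays A's bid of 49 ETH.

G pays 49 ETH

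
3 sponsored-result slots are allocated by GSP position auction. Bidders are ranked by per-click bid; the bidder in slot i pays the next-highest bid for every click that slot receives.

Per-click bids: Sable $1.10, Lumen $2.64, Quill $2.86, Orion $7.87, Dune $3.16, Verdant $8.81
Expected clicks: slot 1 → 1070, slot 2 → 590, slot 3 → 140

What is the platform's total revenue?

Per-click bids in order: $8.81 (Verdant) > $7.87 (Orion) > $3.16 (Dune) > $2.86 (Quill) > …
Slot 1: Verdant pays $7.87 × 1070 = $8420.90
Slot 2: Orion pays $3.16 × 590 = $1864.40
Slot 3: Dune pays $2.86 × 140 = $400.40
Total = $10685.70

Total revenue: $10685.70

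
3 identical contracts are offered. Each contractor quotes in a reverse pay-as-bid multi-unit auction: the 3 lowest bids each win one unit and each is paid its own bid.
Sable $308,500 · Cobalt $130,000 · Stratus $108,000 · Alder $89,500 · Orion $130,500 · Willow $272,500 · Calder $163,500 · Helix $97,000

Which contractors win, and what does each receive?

Ordering the bids: 89,500 (Alder), 97,000 (Helix), 108,000 (Stratus), 130,000 (Cobalt), 130,500 (Orion), …
Lowest 3: Alder, Helix, Stratus.
Each winner is paid its own bid: Alder $89,500, Helix $97,000, Stratus $108,000.

Alder $89,500, Helix $97,000, Stratus $108,000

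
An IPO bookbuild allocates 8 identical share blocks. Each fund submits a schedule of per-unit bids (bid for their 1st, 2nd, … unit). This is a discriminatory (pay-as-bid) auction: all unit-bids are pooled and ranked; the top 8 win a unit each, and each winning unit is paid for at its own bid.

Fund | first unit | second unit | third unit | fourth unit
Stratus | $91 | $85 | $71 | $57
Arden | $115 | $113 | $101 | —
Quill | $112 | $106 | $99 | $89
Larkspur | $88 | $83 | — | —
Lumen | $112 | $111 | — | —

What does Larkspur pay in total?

All unit-bids, highest first — top 8: 115 (Arden-1), 113 (Arden-2), 112 (Quill-1), 112 (Lumen-1), 111 (Lumen-2), 106 (Quill-2), 101 (Arden-3), 99 (Quill-3)
Next rejected bid: $91 (not a price — pay-as-bid).
Larkspur wins no units.

Larkspur pays $0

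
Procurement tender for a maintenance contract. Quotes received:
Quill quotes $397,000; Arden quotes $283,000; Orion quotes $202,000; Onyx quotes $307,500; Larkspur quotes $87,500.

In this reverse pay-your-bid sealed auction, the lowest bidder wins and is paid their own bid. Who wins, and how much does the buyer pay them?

Reverse pay-your-bid sealed auction: the lowest bidder wins and is paid their own bid.
Bids ranked: 87,500 (Larkspur) < 202,000 (Orion) < 283,000 (Arden) < 307,500 (Onyx) < 397,000 (Quill)
First-price: Larkspur is paid what they bid, $87,500.

Larkspur is paid $87,500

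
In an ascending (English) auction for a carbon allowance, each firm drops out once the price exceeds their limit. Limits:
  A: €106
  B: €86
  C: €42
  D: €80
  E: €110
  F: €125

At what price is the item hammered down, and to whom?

F wins at €110

Sorting limits: 125 (F) > 110 (E) > 106 (A) > 86 (B) > 80 (D) > 42 (C)
Once the price passes €110, only F is left; the hammer falls at E's limit of €110.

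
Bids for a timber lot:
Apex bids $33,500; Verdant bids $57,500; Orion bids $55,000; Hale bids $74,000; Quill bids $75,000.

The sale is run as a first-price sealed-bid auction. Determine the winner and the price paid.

First-price sealed-bid auction: the highest bidder wins and pays their own bid.
Sorting bids: 75,000 (Quill) > 74,000 (Hale) > 57,500 (Verdant) > 55,000 (Orion) > 33,500 (Apex)
First-price: Quill pays what they bid, $75,000.

Quill pays $75,000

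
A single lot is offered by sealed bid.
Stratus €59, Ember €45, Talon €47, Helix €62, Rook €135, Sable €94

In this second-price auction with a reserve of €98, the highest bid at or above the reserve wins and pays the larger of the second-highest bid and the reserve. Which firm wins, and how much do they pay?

Second-price auction with a reserve of €98: the highest bid at or above the reserve wins and pays the larger of the second-highest bid and the reserve.
Bids in order: 135 (Rook) > 94 (Sable) > 62 (Helix) > 59 (Stratus) > 47 (Talon) > 45 (Ember)
Rook has the top bid at or above the reserve (€135).
Second-highest bid €94 is below the reserve €98, so the reserve binds → payment €98.

Rook pays €98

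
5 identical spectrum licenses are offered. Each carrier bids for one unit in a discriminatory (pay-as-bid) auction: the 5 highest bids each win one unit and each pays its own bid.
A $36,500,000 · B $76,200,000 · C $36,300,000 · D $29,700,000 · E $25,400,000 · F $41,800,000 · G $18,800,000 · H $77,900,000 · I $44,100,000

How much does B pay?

B pays $76,200,000

Bids ranked high→low: 77,900,000 (H), 76,200,000 (B), 44,100,000 (I), 41,800,000 (F), 36,500,000 (A), 36,300,000 (C), 29,700,000 (D), …
Top 5: H, B, I, F, A.
B wins → own bid $76,200,000.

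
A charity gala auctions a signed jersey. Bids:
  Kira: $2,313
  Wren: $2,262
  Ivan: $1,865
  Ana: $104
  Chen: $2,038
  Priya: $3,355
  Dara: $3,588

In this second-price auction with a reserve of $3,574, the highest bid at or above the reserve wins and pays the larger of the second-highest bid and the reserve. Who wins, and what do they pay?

Dara pays $3,574

Bids ranked: 3,588 (Dara) > 3,355 (Priya) > 2,313 (Kira) > 2,262 (Wren) > 2,038 (Chen) > 1,865 (Ivan) > …
Highest eligible bid: Dara at $3,588.
max(second-highest $3,355, reserve $3,574) = $3,574.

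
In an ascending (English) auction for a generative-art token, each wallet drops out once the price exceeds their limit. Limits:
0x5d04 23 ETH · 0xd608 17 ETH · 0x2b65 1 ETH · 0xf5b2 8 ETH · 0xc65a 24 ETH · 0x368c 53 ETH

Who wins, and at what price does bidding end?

Sorting limits: 53 (0x368c) > 24 (0xc65a) > 23 (0x5d04) > 17 (0xd608) > 8 (0xf5b2) > 1 (0x2b65)
Bidding ends when 0xc65a exits at 24 ETH; 0x368c takes it.

0x368c wins at 24 ETH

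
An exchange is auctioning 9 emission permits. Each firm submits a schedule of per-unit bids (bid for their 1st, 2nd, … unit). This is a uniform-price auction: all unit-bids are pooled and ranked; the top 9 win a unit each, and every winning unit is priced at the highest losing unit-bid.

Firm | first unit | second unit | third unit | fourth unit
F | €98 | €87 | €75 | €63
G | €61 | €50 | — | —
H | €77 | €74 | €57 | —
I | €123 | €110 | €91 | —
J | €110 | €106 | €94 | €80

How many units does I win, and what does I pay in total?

I: 3 units, pays €231

Pooled unit-bids ranked (top 9): 123 (I-1), 110 (I-2), 110 (J-1), 106 (J-2), 98 (F-1), 94 (J-3), 91 (I-3), 87 (F-2), 80 (J-4)
First bid not allocated: €77.
I wins 3 unit(s) at €77 each.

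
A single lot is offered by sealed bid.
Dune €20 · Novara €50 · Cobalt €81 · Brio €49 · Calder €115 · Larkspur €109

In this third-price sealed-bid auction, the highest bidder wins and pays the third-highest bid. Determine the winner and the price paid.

Calder pays €81

Bids in order: 115 (Calder) > 109 (Larkspur) > 81 (Cobalt) > 50 (Novara) > 49 (Brio) > 20 (Dune)
Calder wins; payment is bid #3 in the ranking = €81.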